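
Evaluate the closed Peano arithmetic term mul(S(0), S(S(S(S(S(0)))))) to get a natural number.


mul(S^1(0), S^5(0)):
S^1(0) = 1
S^5(0) = 5
1 * 5 = 5

5


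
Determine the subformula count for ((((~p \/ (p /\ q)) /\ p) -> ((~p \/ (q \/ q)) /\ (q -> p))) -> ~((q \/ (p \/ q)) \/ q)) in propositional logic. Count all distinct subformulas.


Formula: ((((~p \/ (p /\ q)) /\ p) -> ((~p \/ (q \/ q)) /\ (q -> p))) -> ~((q \/ (p \/ q)) \/ q))
Subformulas found:
  1. q
  2. p
  3. ~p
  4. (p \/ q)
  5. (p /\ q)
  6. (q \/ q)
  7. (q -> p)
  8. (q \/ (p \/ q))
  9. (~p \/ (p /\ q))
  10. (~p \/ (q \/ q))
  11. ((q \/ (p \/ q)) \/ q)
  12. ((~p \/ (p /\ q)) /\ p)
  13. ~((q \/ (p \/ q)) \/ q)
  14. ((~p \/ (q \/ q)) /\ (q -> p))
  15. (((~p \/ (p /\ q)) /\ p) -> ((~p \/ (q \/ q)) /\ (q -> p)))
  16. ((((~p \/ (p /\ q)) /\ p) -> ((~p \/ (q \/ q)) /\ (q -> p))) -> ~((q \/ (p \/ q)) \/ q))
Total distinct subformulas = 16

16


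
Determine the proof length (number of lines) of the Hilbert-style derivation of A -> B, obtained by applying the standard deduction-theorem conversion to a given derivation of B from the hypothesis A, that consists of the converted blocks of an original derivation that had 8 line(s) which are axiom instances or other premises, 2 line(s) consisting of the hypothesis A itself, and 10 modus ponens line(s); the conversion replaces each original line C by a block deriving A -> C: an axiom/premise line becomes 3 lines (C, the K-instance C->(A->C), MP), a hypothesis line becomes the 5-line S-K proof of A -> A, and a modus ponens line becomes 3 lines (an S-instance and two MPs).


Deduction-theorem conversion, block by block:
- 8 axiom/premise lines -> 3 lines each = 24
- 2 hypothesis lines -> 5 lines each (identity proof A->A) = 10
- 10 MP lines -> 3 lines each (S-instance, MP, MP) = 30
Total = 24 + 10 + 30 = 64 lines.

64


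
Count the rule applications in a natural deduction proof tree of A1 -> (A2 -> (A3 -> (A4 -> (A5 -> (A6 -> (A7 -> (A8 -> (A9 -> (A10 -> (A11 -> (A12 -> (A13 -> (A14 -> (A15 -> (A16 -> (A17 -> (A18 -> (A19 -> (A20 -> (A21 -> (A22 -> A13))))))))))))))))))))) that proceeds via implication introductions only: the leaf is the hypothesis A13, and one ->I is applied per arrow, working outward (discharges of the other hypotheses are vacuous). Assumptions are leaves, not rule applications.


The formula has 22 arrows (->); its innermost consequent A13 is one of the antecedents,
so the proof starts from the hypothesis leaf A13 (not a rule application) and closes one arrow per ->I.
Building A1 -> (A2 -> (A3 -> (A4 -> (A5 -> (A6 -> (A7 -> (A8 -> (A9 -> (A10 -> (A11 -> (A12 -> (A13 -> (A14 -> (A15 -> (A16 -> (A17 -> (A18 -> (A19 -> (A20 -> (A21 -> (A22 -> A13))))))))))))))))))))) therefore takes 22 nested implication introductions.
Total inference nodes = 22

22


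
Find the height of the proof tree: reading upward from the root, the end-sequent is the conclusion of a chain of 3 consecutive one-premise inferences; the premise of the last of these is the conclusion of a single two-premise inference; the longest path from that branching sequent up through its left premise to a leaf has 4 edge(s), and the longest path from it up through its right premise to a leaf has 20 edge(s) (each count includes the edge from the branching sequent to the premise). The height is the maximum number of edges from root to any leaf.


Longest path through the left premise: 4 edges (measured from the branching sequent)
Longest path through the right premise: 20 edges
Height of the subtree rooted at the branching sequent: max(4, 20) = 20
The branching sequent sits 3 edges above the root (the chain of one-premise inferences), so height = 20 + 3 = 23

23


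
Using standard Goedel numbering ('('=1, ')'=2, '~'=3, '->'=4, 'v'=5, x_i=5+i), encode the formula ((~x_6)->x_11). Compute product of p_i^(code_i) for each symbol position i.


Formula: ((~x_6)->x_11)
Symbol codes: [1, 1, 3, 11, 2, 4, 16, 2]
Primes: [2, 3, 5, 7, 11, 13, 17, 19]
p_1^1 = 2^1 = 2
p_2^1 = 3^1 = 3
p_3^3 = 5^3 = 125
p_4^11 = 7^11 = 1977326743
p_5^2 = 11^2 = 121
p_6^4 = 13^4 = 28561
p_7^16 = 17^16 = 48661191875666868481
p_8^2 = 19^2 = 361
Product = 90030243974955896937737328427515031277250

90030243974955896937737328427515031277250


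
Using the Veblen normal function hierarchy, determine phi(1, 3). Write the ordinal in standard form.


phi(1, 3):
phi(1, beta) = epsilon_beta (the beta-th epsilon number).
phi(1, 3) = epsilon_3

epsilon_3


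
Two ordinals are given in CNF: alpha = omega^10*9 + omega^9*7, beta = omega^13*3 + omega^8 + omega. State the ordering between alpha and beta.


Compare term by term from highest exponent:
alpha = omega^10*9 + omega^9*7
beta = omega^13*3 + omega^8 + omega
Term 1: alpha has omega^10*9, beta has omega^13*3
Term 2: alpha has omega^9*7, beta has omega^8*1
Term 3: alpha has omega^0*0, beta has omega^1*1
Result: alpha < beta

alpha < beta


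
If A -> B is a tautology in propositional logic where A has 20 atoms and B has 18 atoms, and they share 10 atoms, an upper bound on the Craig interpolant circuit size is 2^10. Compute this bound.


Shared atoms = 10
Craig interpolant size bound = 2^10
= 1024

1024


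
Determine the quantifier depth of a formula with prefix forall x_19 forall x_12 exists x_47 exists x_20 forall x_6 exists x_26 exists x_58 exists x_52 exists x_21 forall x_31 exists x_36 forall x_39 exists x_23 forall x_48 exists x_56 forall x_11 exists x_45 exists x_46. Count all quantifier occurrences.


Quantifier prefix has 18 quantifier symbols.
Quantifier depth = 18

18


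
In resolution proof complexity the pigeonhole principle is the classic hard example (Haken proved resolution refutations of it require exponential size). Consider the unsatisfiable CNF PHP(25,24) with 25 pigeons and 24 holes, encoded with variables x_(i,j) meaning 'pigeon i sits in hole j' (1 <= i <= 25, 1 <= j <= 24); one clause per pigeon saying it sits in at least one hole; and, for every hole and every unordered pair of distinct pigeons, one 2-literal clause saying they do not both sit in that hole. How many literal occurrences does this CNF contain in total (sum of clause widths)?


PHP(25,24): 25 pigeons, 24 holes, 25*24 = 600 variables.
- pigeon clauses: one per pigeon -> 25 clauses of width 24 -> 600 literals
- hole clauses: 24 holes * C(25,2) = 24 * 300 -> 7200 clauses of width 2 -> 14400 literals
Total literal occurrences = 600 + 14400 = 15000

15000


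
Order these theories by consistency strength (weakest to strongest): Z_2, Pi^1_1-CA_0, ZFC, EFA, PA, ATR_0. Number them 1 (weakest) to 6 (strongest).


Ordering by consistency strength:
1. EFA
2. PA
3. ATR_0
4. Pi^1_1-CA_0
5. Z_2
6. ZFC


Z_2=5, Pi^1_1-CA_0=4, ZFC=6, EFA=1, PA=2, ATR_0=3


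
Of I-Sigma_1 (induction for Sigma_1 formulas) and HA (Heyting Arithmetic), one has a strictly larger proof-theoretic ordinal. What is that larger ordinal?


Proof-theoretic ordinal of I-Sigma_1 (induction for Sigma_1 formulas): omega^omega
Proof-theoretic ordinal of HA (Heyting Arithmetic): epsilon_0
Comparing: omega^omega < epsilon_0.
The larger ordinal is epsilon_0 (from HA (Heyting Arithmetic)).

epsilon_0


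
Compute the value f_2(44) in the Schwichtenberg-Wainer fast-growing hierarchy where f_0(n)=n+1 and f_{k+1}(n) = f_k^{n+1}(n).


f_2(44) = f_1^45(44)
f_1(m) = 2m + 1.
Iterating: f_1^k(n) = 2^k*(n+1) - 1.
f_2(44) = 2^45*(44+1) - 1 = 35184372088832*45 - 1 = 1583296743997439

1583296743997439


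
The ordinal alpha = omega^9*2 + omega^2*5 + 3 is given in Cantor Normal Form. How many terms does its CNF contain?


CNF: omega^9*2 + omega^2*5 + 3
Count the summands separated by '+':
  term 1: omega^9*2
  term 2: omega^2*5
  term 3: 3
Total terms = 3

3


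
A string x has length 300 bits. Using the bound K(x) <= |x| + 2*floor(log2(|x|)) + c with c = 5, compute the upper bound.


floor(log2(300)) = 8
2 * 8 = 16
K(x) <= 300 + 16 + 5 = 321

321


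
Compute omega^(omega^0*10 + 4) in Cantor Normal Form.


omega^(omega^0*10 + 4):
omega^0 = 1, so the exponent is 10 + 4 = 14 (finite ordinal addition).
Result = omega^14, already a single CNF term.

omega^14


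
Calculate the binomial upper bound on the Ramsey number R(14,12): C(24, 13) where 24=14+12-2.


R(14,12) <= C(14+12-2, 14-1) = C(24, 13)
C(24, 13) = 24! / (13! * 11!)
= 2496144

2496144


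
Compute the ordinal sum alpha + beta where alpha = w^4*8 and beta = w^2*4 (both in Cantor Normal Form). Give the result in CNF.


Ordinal addition w^4*8 + w^2*4:
Leading exponent of alpha (4) > leading exponent of beta (2).
Since alpha's term has higher exponent than beta's leading term,
the sum is simply alpha followed by beta.
Result = w^4*8 + w^2*4

w^4*8 + w^2*4


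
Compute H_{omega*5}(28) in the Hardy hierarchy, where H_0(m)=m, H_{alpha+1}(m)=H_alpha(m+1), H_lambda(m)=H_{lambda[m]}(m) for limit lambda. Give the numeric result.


H_{omega*5}(28):
For the Hardy hierarchy, H_{omega*k}(n) = 2^k * n.
2^5 = 32.
32 * 28 = 896

896


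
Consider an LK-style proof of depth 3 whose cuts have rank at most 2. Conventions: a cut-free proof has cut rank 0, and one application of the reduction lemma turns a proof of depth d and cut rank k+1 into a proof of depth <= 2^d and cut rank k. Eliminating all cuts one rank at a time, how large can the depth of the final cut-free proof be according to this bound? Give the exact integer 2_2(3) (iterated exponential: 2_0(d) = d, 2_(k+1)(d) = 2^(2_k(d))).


Each rank reduction sends depth d to at most 2^d; cut rank r needs r reductions.
2_0(3) = 3
2_1(3) = 2^3 = 8
2_2(3) = 2^8 = 256
Cut-free depth bound = 256

256


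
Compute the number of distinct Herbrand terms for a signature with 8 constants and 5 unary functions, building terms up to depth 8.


Herbrand terms by depth:
Depth 0: 8 constants
Depth 1: 40 new terms (running total: 48)
Depth 2: 200 new terms (running total: 248)
Depth 3: 1000 new terms (running total: 1248)
Depth 4: 5000 new terms (running total: 6248)
Depth 5: 25000 new terms (running total: 31248)
Depth 6: 125000 new terms (running total: 156248)
Depth 7: 625000 new terms (running total: 781248)
Depth 8: 3125000 new terms (running total: 3906248)
Total distinct ground terms = 3906248

3906248


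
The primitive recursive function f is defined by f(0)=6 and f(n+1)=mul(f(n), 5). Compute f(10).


f(0) = 6
f(1) = mul(f(0), 5) = mul(6, 5) = 30
f(2) = mul(f(1), 5) = mul(30, 5) = 150
f(3) = mul(f(2), 5) = mul(150, 5) = 750
f(4) = mul(f(3), 5) = mul(750, 5) = 3750
f(5) = mul(f(4), 5) = mul(3750, 5) = 18750
f(6) = mul(f(5), 5) = mul(18750, 5) = 93750
f(7) = mul(f(6), 5) = mul(93750, 5) = 468750
f(8) = mul(f(7), 5) = mul(468750, 5) = 2343750
f(9) = mul(f(8), 5) = mul(2343750, 5) = 11718750
f(10) = mul(f(9), 5) = mul(11718750, 5) = 58593750


58593750


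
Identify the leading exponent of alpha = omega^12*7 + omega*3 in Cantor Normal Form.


CNF: omega^12*7 + omega*3
The leading term is omega^12*7, which has exponent 12.

12


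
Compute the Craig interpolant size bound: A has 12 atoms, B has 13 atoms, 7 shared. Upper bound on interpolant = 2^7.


Shared atoms = 7
Craig interpolant size bound = 2^7
= 128

128


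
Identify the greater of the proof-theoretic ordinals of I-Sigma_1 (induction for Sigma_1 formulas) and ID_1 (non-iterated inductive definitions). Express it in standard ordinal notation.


Proof-theoretic ordinal of I-Sigma_1 (induction for Sigma_1 formulas): omega^omega
Proof-theoretic ordinal of ID_1 (non-iterated inductive definitions): psi_0(epsilon_{Omega+1})
Comparing: omega^omega < psi_0(epsilon_{Omega+1}).
The larger ordinal is psi_0(epsilon_{Omega+1}) (from ID_1 (non-iterated inductive definitions)).

psi_0(epsilon_{Omega+1})


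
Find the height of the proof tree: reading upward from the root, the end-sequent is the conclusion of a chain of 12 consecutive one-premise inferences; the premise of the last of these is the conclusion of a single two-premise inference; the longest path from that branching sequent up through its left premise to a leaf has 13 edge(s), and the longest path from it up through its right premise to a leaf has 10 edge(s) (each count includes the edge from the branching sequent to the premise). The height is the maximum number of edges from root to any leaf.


Longest path through the left premise: 13 edges (measured from the branching sequent)
Longest path through the right premise: 10 edges
Height of the subtree rooted at the branching sequent: max(13, 10) = 13
The branching sequent sits 12 edges above the root (the chain of one-premise inferences), so height = 13 + 12 = 25

25


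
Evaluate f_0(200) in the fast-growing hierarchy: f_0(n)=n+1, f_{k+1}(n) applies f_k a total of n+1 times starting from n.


f_0(200) = 200 + 1 = 201

201


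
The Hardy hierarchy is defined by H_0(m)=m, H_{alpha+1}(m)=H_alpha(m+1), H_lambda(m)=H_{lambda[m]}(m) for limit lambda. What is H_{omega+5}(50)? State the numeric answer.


H_{omega+5}(50):
Unwind the 5 successor steps: H_{omega+5}(50) = H_omega(50+5) = H_omega(55).
H_omega(m) = H_m(m) = m + m = 2m.
Result = 2 * 55 = 110

110


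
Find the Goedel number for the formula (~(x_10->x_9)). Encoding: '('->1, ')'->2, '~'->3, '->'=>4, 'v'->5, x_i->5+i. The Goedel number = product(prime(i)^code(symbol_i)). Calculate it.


Formula: (~(x_10->x_9))
Symbol codes: [1, 3, 1, 15, 4, 14, 2, 2]
Primes: [2, 3, 5, 7, 11, 13, 17, 19]
p_1^1 = 2^1 = 2
p_2^3 = 3^3 = 27
p_3^1 = 5^1 = 5
p_4^15 = 7^15 = 4747561509943
p_5^4 = 11^4 = 14641
p_6^14 = 13^14 = 3937376385699289
p_7^2 = 17^2 = 289
p_8^2 = 19^2 = 361
Product = 7709337913562699848556021788003901595810

7709337913562699848556021788003901595810


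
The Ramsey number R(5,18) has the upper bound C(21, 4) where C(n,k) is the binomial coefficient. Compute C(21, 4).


R(5,18) <= C(5+18-2, 5-1) = C(21, 4)
C(21, 4) = 21! / (4! * 17!)
= 5985

5985


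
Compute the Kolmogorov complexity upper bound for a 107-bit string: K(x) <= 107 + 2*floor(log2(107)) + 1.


floor(log2(107)) = 6
2 * 6 = 12
K(x) <= 107 + 12 + 1 = 120

120


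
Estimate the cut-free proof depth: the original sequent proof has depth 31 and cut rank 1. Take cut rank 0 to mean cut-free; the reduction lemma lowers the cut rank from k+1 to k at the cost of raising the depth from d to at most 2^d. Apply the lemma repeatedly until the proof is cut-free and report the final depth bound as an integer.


Each rank reduction sends depth d to at most 2^d; cut rank r needs r reductions.
2_0(31) = 31
2_1(31) = 2^31 = 2147483648
Cut-free depth bound = 2147483648

2147483648


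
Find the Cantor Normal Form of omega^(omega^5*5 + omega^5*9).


omega^(omega^5*5 + omega^5*9):
Both terms of the exponent have the same exponent 5, so they merge: omega^5*5 + omega^5*9 = omega^5*(5+9) = omega^5*14.
omega raised to a CNF ordinal is a single CNF term: Result = omega^(omega^5*14)

omega^(omega^5*14)


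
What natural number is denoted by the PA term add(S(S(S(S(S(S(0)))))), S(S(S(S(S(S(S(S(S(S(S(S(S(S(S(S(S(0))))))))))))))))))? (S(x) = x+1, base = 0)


add(S^6(0), S^17(0)):
S^6(0) = 6
S^17(0) = 17
6 + 17 = 23

23


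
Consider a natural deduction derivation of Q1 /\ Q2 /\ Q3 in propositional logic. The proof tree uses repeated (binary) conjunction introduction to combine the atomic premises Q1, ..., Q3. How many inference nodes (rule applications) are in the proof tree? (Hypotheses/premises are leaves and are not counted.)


The target conjunction has 3 conjuncts, i.e. 2 binary /\ connectives.
Each conjunction-intro joins two pieces, so 3 atoms require 3-1 = 2 applications.
Total inference nodes = 2

2


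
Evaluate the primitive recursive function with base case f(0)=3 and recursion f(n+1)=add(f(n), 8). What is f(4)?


f(0) = 3
f(1) = add(f(0), 8) = add(3, 8) = 11
f(2) = add(f(1), 8) = add(11, 8) = 19
f(3) = add(f(2), 8) = add(19, 8) = 27
f(4) = add(f(3), 8) = add(27, 8) = 35


35


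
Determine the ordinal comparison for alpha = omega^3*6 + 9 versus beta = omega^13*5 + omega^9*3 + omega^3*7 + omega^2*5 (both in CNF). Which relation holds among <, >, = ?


Compare term by term from highest exponent:
alpha = omega^3*6 + 9
beta = omega^13*5 + omega^9*3 + omega^3*7 + omega^2*5
Term 1: alpha has omega^3*6, beta has omega^13*5
Term 2: alpha has omega^0*9, beta has omega^9*3
Term 3: alpha has omega^0*0, beta has omega^3*7
Term 4: alpha has omega^0*0, beta has omega^2*5
Result: alpha < beta

alpha < beta


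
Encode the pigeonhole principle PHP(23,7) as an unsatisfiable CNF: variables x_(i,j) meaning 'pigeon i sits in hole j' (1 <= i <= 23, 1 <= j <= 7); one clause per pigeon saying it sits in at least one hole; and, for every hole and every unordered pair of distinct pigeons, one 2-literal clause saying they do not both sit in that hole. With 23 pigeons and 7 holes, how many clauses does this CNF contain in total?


PHP(23,7): 23 pigeons, 7 holes, 23*7 = 161 variables.
- pigeon clauses: one per pigeon -> 23 clauses
- hole clauses: 7 holes * C(23,2) = 7 * 253 -> 1771 clauses
Total clauses = 23 + 1771 = 1794

1794


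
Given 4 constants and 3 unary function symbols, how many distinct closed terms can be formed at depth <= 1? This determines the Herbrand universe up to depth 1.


Herbrand terms by depth:
Depth 0: 4 constants
Depth 1: 12 new terms (running total: 16)
Total distinct ground terms = 16

16


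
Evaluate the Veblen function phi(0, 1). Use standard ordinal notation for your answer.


phi(0, 1):
phi(0, beta) = omega^beta by definition.
phi(0, 1) = omega^1

omega


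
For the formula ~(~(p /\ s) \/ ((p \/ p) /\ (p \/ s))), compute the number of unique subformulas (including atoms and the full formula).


Formula: ~(~(p /\ s) \/ ((p \/ p) /\ (p \/ s)))
Subformulas found:
  1. s
  2. p
  3. (p /\ s)
  4. (p \/ p)
  5. (p \/ s)
  6. ~(p /\ s)
  7. ((p \/ p) /\ (p \/ s))
  8. (~(p /\ s) \/ ((p \/ p) /\ (p \/ s)))
  9. ~(~(p /\ s) \/ ((p \/ p) /\ (p \/ s)))
Total distinct subformulas = 9

9


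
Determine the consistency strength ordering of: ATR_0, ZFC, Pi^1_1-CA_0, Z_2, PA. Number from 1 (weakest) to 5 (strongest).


Ordering by consistency strength:
1. PA
2. ATR_0
3. Pi^1_1-CA_0
4. Z_2
5. ZFC


ATR_0=2, ZFC=5, Pi^1_1-CA_0=3, Z_2=4, PA=1


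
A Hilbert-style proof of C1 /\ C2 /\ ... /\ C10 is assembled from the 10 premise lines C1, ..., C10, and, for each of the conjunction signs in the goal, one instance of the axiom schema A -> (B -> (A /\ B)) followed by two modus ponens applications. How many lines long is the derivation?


Conjoining 10 premises:
- 10 premise lines
- the goal has 9 conjunction signs; each costs 1 axiom instance + 2 MP = 3 lines: 3 * 9 = 27
Total = 10 + 27 = 37 lines.

37


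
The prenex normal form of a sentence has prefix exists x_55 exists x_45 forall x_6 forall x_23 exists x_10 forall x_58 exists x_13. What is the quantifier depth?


Quantifier prefix has 7 quantifier symbols.
Quantifier depth = 7

7


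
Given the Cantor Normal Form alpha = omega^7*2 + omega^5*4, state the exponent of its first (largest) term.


CNF: omega^7*2 + omega^5*4
The leading term is omega^7*2, which has exponent 7.

7


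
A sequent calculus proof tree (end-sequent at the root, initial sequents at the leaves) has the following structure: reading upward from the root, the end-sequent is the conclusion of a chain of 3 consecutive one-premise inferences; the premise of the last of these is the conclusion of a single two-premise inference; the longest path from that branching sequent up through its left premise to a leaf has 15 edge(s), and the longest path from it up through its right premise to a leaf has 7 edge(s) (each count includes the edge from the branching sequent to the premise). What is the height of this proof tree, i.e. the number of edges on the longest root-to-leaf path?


Longest path through the left premise: 15 edges (measured from the branching sequent)
Longest path through the right premise: 7 edges
Height of the subtree rooted at the branching sequent: max(15, 7) = 15
The branching sequent sits 3 edges above the root (the chain of one-premise inferences), so height = 15 + 3 = 18

18


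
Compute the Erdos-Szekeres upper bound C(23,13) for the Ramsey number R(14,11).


R(14,11) <= C(14+11-2, 14-1) = C(23, 13)
C(23, 13) = 23! / (13! * 10!)
= 1144066

1144066


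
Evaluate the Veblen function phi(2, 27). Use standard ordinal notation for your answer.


phi(2, 27):
phi(2, beta) = zeta_beta (the beta-th zeta number, fixed point of epsilon).
phi(2, 27) = zeta_27

zeta_27


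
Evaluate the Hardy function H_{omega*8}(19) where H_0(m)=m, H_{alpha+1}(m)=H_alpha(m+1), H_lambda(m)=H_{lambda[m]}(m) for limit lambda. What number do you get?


H_{omega*8}(19):
For the Hardy hierarchy, H_{omega*k}(n) = 2^k * n.
2^8 = 256.
256 * 19 = 4864

4864


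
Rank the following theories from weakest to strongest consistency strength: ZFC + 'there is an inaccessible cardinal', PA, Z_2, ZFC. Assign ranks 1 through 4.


Ordering by consistency strength:
1. PA
2. Z_2
3. ZFC
4. ZFC + 'there is an inaccessible cardinal'


ZFC + 'there is an inaccessible cardinal'=4, PA=1, Z_2=2, ZFC=3


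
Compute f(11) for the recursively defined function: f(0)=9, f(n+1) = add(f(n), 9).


f(0) = 9
f(1) = add(f(0), 9) = add(9, 9) = 18
f(2) = add(f(1), 9) = add(18, 9) = 27
f(3) = add(f(2), 9) = add(27, 9) = 36
f(4) = add(f(3), 9) = add(36, 9) = 45
f(5) = add(f(4), 9) = add(45, 9) = 54
f(6) = add(f(5), 9) = add(54, 9) = 63
f(7) = add(f(6), 9) = add(63, 9) = 72
f(8) = add(f(7), 9) = add(72, 9) = 81
f(9) = add(f(8), 9) = add(81, 9) = 90
f(10) = add(f(9), 9) = add(90, 9) = 99
f(11) = add(f(10), 9) = add(99, 9) = 108


108


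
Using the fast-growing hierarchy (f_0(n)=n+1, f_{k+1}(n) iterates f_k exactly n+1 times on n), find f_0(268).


f_0(268) = 268 + 1 = 269

269


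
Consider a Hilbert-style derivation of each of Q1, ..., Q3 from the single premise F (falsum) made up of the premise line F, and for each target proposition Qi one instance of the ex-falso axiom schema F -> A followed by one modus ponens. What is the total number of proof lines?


Ex falso, line by line:
- 1 premise line (F)
- 3 targets, each needing 1 axiom instance (F -> Qi) + 1 MP = 2 lines: 2 * 3 = 6
Total = 1 + 6 = 7 lines.

7


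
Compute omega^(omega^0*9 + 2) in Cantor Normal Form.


omega^(omega^0*9 + 2):
omega^0 = 1, so the exponent is 9 + 2 = 11 (finite ordinal addition).
Result = omega^11, already a single CNF term.

omega^11


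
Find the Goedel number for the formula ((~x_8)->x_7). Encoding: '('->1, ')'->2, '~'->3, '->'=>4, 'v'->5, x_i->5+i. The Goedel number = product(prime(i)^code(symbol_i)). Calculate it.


Formula: ((~x_8)->x_7)
Symbol codes: [1, 1, 3, 13, 2, 4, 12, 2]
Primes: [2, 3, 5, 7, 11, 13, 17, 19]
p_1^1 = 2^1 = 2
p_2^1 = 3^1 = 3
p_3^3 = 5^3 = 125
p_4^13 = 7^13 = 96889010407
p_5^2 = 11^2 = 121
p_6^4 = 13^4 = 28561
p_7^12 = 17^12 = 582622237229761
p_8^2 = 19^2 = 361
Product = 52818835439863494809079502076702105250

52818835439863494809079502076702105250


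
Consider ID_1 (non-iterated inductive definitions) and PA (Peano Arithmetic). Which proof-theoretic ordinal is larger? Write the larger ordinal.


Proof-theoretic ordinal of ID_1 (non-iterated inductive definitions): psi_0(epsilon_{Omega+1})
Proof-theoretic ordinal of PA (Peano Arithmetic): epsilon_0
Comparing: epsilon_0 < psi_0(epsilon_{Omega+1}).
The larger ordinal is psi_0(epsilon_{Omega+1}) (from ID_1 (non-iterated inductive definitions)).

psi_0(epsilon_{Omega+1})


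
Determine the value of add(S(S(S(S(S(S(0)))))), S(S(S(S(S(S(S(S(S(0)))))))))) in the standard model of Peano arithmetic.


add(S^6(0), S^9(0)):
S^6(0) = 6
S^9(0) = 9
6 + 9 = 15

15


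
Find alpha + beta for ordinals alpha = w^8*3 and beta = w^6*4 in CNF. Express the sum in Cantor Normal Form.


Ordinal addition w^8*3 + w^6*4:
Leading exponent of alpha (8) > leading exponent of beta (6).
Since alpha's term has higher exponent than beta's leading term,
the sum is simply alpha followed by beta.
Result = w^8*3 + w^6*4

w^8*3 + w^6*4


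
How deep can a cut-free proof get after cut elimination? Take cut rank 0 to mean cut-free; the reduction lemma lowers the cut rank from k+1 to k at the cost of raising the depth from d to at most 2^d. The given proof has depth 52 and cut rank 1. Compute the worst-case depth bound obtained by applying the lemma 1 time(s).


Each rank reduction sends depth d to at most 2^d; cut rank r needs r reductions.
2_0(52) = 52
2_1(52) = 2^52 = 4503599627370496
Cut-free depth bound = 4503599627370496

4503599627370496


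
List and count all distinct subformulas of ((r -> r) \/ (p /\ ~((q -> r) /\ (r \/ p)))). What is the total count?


Formula: ((r -> r) \/ (p /\ ~((q -> r) /\ (r \/ p))))
Subformulas found:
  1. q
  2. r
  3. p
  4. (r -> r)
  5. (q -> r)
  6. (r \/ p)
  7. ((q -> r) /\ (r \/ p))
  8. ~((q -> r) /\ (r \/ p))
  9. (p /\ ~((q -> r) /\ (r \/ p)))
  10. ((r -> r) \/ (p /\ ~((q -> r) /\ (r \/ p))))
Total distinct subformulas = 10

10


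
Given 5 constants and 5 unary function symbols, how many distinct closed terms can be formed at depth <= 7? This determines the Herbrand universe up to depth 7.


Herbrand terms by depth:
Depth 0: 5 constants
Depth 1: 25 new terms (running total: 30)
Depth 2: 125 new terms (running total: 155)
Depth 3: 625 new terms (running total: 780)
Depth 4: 3125 new terms (running total: 3905)
Depth 5: 15625 new terms (running total: 19530)
Depth 6: 78125 new terms (running total: 97655)
Depth 7: 390625 new terms (running total: 488280)
Total distinct ground terms = 488280

488280


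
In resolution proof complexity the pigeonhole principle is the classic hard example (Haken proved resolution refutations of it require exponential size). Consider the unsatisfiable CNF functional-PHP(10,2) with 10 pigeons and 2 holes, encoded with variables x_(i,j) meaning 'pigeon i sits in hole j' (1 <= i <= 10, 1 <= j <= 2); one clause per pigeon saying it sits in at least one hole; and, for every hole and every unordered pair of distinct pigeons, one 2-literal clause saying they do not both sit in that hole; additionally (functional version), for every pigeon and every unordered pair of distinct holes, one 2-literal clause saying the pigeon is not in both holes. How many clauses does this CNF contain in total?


functional-PHP(10,2): 10 pigeons, 2 holes, 10*2 = 20 variables.
- pigeon clauses: one per pigeon -> 10 clauses
- hole clauses: 2 holes * C(10,2) = 2 * 45 -> 90 clauses
- functional clauses: 10 pigeons * C(2,2) = 10 * 1 -> 10 clauses
Total clauses = 10 + 90 + 10 = 110

110


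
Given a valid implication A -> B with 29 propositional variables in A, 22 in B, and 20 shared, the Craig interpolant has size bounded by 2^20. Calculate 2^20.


Shared atoms = 20
Craig interpolant size bound = 2^20
= 1048576

1048576


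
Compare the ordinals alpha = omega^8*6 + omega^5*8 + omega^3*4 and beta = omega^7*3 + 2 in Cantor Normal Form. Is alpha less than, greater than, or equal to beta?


Compare term by term from highest exponent:
alpha = omega^8*6 + omega^5*8 + omega^3*4
beta = omega^7*3 + 2
Term 1: alpha has omega^8*6, beta has omega^7*3
Term 2: alpha has omega^5*8, beta has omega^0*2
Term 3: alpha has omega^3*4, beta has omega^0*0
Result: alpha > beta

alpha > beta


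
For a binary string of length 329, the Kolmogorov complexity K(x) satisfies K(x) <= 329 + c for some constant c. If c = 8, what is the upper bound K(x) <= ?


K(x) <= |x| + c = 329 + 8 = 337

337


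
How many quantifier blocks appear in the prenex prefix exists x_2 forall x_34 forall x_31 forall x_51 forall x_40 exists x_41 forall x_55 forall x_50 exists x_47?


Alternations = 4.
Blocks = alternations + 1 = 5

5


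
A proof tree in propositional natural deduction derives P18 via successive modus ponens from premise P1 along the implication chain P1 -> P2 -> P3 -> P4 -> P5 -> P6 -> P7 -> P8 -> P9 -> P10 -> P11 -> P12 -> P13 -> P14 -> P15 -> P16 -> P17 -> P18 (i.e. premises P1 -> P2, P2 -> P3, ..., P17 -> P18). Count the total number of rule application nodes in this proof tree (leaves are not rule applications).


We have a chain: P1 -> P2 -> P3 -> P4 -> P5 -> P6 -> P7 -> P8 -> P9 -> P10 -> P11 -> P12 -> P13 -> P14 -> P15 -> P16 -> P17 -> P18.
Each modus ponens application produces the next variable.
The chain has 18 propositions, so 18-1 = 17 modus ponens steps.
Total inference nodes = 17

17


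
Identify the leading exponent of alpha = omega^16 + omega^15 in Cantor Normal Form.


CNF: omega^16 + omega^15
The leading term is omega^16, which has exponent 16.

16


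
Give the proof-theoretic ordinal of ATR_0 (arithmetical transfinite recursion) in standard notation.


The proof-theoretic ordinal of ATR_0 (arithmetical transfinite recursion) is a standard result in ordinal analysis.
This ordinal is the supremum of order types of primitive recursive well-orderings
that the theory can prove to be well-ordered.
For ATR_0 (arithmetical transfinite recursion), the proof-theoretic ordinal is Gamma_0.

Gamma_0


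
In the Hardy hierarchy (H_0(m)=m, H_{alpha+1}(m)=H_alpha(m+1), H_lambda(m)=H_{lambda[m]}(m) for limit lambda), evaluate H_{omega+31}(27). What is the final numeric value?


H_{omega+31}(27):
Unwind the 31 successor steps: H_{omega+31}(27) = H_omega(27+31) = H_omega(58).
H_omega(m) = H_m(m) = m + m = 2m.
Result = 2 * 58 = 116

116


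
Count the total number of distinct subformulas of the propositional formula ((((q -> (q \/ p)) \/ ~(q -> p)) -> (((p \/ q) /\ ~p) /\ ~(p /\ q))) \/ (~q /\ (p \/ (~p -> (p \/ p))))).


Formula: ((((q -> (q \/ p)) \/ ~(q -> p)) -> (((p \/ q) /\ ~p) /\ ~(p /\ q))) \/ (~q /\ (p \/ (~p -> (p \/ p)))))
Subformulas found:
  1. q
  2. p
  3. ~p
  4. ~q
  5. (p \/ p)
  6. (q \/ p)
  7. (p /\ q)
  8. (q -> p)
  9. (p \/ q)
  10. ~(q -> p)
  11. ~(p /\ q)
  12. (q -> (q \/ p))
  13. ((p \/ q) /\ ~p)
  14. (~p -> (p \/ p))
  15. (p \/ (~p -> (p \/ p)))
  16. ((q -> (q \/ p)) \/ ~(q -> p))
  17. (((p \/ q) /\ ~p) /\ ~(p /\ q))
  18. (~q /\ (p \/ (~p -> (p \/ p))))
  19. (((q -> (q \/ p)) \/ ~(q -> p)) -> (((p \/ q) /\ ~p) /\ ~(p /\ q)))
  20. ((((q -> (q \/ p)) \/ ~(q -> p)) -> (((p \/ q) /\ ~p) /\ ~(p /\ q))) \/ (~q /\ (p \/ (~p -> (p \/ p)))))
Total distinct subformulas = 20

20


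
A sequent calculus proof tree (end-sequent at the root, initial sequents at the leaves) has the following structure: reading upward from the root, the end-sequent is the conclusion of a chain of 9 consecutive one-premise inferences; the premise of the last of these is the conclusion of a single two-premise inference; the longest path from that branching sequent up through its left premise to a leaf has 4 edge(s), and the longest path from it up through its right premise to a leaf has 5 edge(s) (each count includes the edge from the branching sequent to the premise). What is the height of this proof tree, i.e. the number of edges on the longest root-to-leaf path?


Longest path through the left premise: 4 edges (measured from the branching sequent)
Longest path through the right premise: 5 edges
Height of the subtree rooted at the branching sequent: max(4, 5) = 5
The branching sequent sits 9 edges above the root (the chain of one-premise inferences), so height = 5 + 9 = 14

14


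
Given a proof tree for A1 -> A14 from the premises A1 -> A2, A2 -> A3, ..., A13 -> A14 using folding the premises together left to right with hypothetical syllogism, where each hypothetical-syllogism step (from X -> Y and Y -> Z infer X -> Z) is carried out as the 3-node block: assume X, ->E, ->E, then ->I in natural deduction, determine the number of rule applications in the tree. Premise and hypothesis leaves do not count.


There are 13 premises in the chain. The first HS step combines premises 1 and 2; each further premise needs one more HS step.
So 13 premises require 13 - 1 = 12 hypothetical-syllogism steps.
Each HS step uses 3 inference nodes (->E, ->E, ->I).
12 * 3 = 36 total inference nodes.

36


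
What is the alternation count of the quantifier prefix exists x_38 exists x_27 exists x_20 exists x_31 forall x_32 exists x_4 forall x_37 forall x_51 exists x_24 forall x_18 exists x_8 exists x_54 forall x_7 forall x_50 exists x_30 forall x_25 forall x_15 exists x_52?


Walk the prefix and count type changes:
  position 1: exists -> exists
  position 2: exists -> exists
  position 3: exists -> exists
  position 4: exists -> forall <-- alternation
  position 5: forall -> exists <-- alternation
  position 6: exists -> forall <-- alternation
  position 7: forall -> forall
  position 8: forall -> exists <-- alternation
  position 9: exists -> forall <-- alternation
  position 10: forall -> exists <-- alternation
  position 11: exists -> exists
  position 12: exists -> forall <-- alternation
  position 13: forall -> forall
  position 14: forall -> exists <-- alternation
  position 15: exists -> forall <-- alternation
  position 16: forall -> forall
  position 17: forall -> exists <-- alternation
Total alternations = 10

10


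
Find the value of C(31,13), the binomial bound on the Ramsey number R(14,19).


R(14,19) <= C(14+19-2, 14-1) = C(31, 13)
C(31, 13) = 31! / (13! * 18!)
= 206253075

206253075


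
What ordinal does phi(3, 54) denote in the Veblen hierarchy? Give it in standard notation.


phi(3, 54):
phi(3, beta) = eta_beta (the beta-th eta number, fixed point of zeta).
phi(3, 54) = eta_54

eta_54


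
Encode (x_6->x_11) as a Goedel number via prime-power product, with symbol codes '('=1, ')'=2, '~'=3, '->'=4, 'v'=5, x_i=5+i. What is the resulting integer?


Formula: (x_6->x_11)
Symbol codes: [1, 11, 4, 16, 2]
Primes: [2, 3, 5, 7, 11]
p_1^1 = 2^1 = 2
p_2^11 = 3^11 = 177147
p_3^4 = 5^4 = 625
p_4^16 = 7^16 = 33232930569601
p_5^2 = 11^2 = 121
Product = 890425985181482637483750

890425985181482637483750


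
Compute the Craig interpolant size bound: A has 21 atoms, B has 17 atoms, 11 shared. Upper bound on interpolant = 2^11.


Shared atoms = 11
Craig interpolant size bound = 2^11
= 2048

2048


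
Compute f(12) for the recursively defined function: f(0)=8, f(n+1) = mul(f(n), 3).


f(0) = 8
f(1) = mul(f(0), 3) = mul(8, 3) = 24
f(2) = mul(f(1), 3) = mul(24, 3) = 72
f(3) = mul(f(2), 3) = mul(72, 3) = 216
f(4) = mul(f(3), 3) = mul(216, 3) = 648
f(5) = mul(f(4), 3) = mul(648, 3) = 1944
f(6) = mul(f(5), 3) = mul(1944, 3) = 5832
f(7) = mul(f(6), 3) = mul(5832, 3) = 17496
f(8) = mul(f(7), 3) = mul(17496, 3) = 52488
f(9) = mul(f(8), 3) = mul(52488, 3) = 157464
f(10) = mul(f(9), 3) = mul(157464, 3) = 472392
f(11) = mul(f(10), 3) = mul(472392, 3) = 1417176
f(12) = mul(f(11), 3) = mul(1417176, 3) = 4251528


4251528


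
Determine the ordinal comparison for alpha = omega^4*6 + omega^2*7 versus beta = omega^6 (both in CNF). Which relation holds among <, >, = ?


Compare term by term from highest exponent:
alpha = omega^4*6 + omega^2*7
beta = omega^6
Term 1: alpha has omega^4*6, beta has omega^6*1
Term 2: alpha has omega^2*7, beta has omega^0*0
Result: alpha < beta

alpha < beta


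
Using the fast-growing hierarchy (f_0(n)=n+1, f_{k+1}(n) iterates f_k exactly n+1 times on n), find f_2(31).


f_2(31) = f_1^32(31)
f_1(m) = 2m + 1.
Iterating: f_1^k(n) = 2^k*(n+1) - 1.
f_2(31) = 2^32*(31+1) - 1 = 4294967296*32 - 1 = 137438953471

137438953471


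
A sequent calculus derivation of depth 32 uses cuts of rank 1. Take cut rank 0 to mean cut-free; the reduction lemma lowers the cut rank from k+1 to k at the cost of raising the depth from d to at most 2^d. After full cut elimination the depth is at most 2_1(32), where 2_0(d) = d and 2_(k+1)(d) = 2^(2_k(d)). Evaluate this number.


Each rank reduction sends depth d to at most 2^d; cut rank r needs r reductions.
2_0(32) = 32
2_1(32) = 2^32 = 4294967296
Cut-free depth bound = 4294967296

4294967296


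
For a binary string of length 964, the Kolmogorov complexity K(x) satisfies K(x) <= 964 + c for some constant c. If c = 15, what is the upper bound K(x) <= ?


K(x) <= |x| + c = 964 + 15 = 979

979


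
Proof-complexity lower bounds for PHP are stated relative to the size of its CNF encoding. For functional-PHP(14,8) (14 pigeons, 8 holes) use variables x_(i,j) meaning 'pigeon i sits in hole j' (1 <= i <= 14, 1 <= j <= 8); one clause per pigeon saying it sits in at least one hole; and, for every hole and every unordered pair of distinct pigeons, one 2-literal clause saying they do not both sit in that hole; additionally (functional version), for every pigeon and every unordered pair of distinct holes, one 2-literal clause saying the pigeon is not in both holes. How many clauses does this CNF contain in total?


functional-PHP(14,8): 14 pigeons, 8 holes, 14*8 = 112 variables.
- pigeon clauses: one per pigeon -> 14 clauses
- hole clauses: 8 holes * C(14,2) = 8 * 91 -> 728 clauses
- functional clauses: 14 pigeons * C(8,2) = 14 * 28 -> 392 clauses
Total clauses = 14 + 728 + 392 = 1134

1134


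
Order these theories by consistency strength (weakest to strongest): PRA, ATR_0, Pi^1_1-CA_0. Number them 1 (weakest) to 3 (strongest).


Ordering by consistency strength:
1. PRA
2. ATR_0
3. Pi^1_1-CA_0


PRA=1, ATR_0=2, Pi^1_1-CA_0=3


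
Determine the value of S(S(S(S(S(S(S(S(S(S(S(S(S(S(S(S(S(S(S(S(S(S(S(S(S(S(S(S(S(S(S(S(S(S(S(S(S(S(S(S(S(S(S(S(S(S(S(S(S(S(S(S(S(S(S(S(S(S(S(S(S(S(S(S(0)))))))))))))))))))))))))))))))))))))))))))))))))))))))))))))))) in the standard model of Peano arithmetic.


Counting successors applied to 0:
64 applications of S to 0 = 64

64


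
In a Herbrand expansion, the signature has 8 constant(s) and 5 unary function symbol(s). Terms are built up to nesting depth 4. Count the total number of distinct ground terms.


Herbrand terms by depth:
Depth 0: 8 constants
Depth 1: 40 new terms (running total: 48)
Depth 2: 200 new terms (running total: 248)
Depth 3: 1000 new terms (running total: 1248)
Depth 4: 5000 new terms (running total: 6248)
Total distinct ground terms = 6248

6248


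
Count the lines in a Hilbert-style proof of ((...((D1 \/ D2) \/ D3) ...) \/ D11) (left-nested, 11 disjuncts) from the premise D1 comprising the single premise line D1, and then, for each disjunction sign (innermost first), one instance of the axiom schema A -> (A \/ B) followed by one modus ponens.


Building the left-nested 11-ary disjunction from D1:
- 1 premise line (D1)
- 11 disjuncts means 10 disjunction signs; each needs 1 axiom instance + 1 MP = 2 lines: 2 * 10 = 20
Total = 1 + 20 = 21 lines.

21


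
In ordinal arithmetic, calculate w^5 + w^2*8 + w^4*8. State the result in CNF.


Ordinal addition (w^5 + w^2*8) + w^4*8:
alpha's leading term has exponent 5 > beta's exponent 4, so it survives.
alpha's tail term has exponent 2 < beta's exponent 4, so it is absorbed by beta.
In ordinal addition, any term followed by a strictly larger-exponent term is absorbed.
Result = w^5 + w^4*8

w^5 + w^4*8


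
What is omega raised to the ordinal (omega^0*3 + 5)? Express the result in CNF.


omega^(omega^0*3 + 5):
omega^0 = 1, so the exponent is 3 + 5 = 8 (finite ordinal addition).
Result = omega^8, already a single CNF term.

omega^8


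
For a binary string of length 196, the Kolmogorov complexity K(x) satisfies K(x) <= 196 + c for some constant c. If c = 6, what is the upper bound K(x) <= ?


K(x) <= |x| + c = 196 + 6 = 202

202


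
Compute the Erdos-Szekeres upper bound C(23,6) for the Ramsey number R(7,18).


R(7,18) <= C(7+18-2, 7-1) = C(23, 6)
C(23, 6) = 23! / (6! * 17!)
= 100947

100947


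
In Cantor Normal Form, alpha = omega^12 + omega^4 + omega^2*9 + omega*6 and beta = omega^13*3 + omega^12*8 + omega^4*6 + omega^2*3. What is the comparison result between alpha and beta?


Compare term by term from highest exponent:
alpha = omega^12 + omega^4 + omega^2*9 + omega*6
beta = omega^13*3 + omega^12*8 + omega^4*6 + omega^2*3
Term 1: alpha has omega^12*1, beta has omega^13*3
Term 2: alpha has omega^4*1, beta has omega^12*8
Term 3: alpha has omega^2*9, beta has omega^4*6
Term 4: alpha has omega^1*6, beta has omega^2*3
Result: alpha < beta

alpha < beta
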